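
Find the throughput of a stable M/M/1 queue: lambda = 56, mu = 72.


For a stable queue (lambda < mu), throughput = lambda = 56 per hour

56 per hour


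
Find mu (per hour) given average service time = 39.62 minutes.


mu = 60 / avg_service_time = 60 / 39.62 = 1.51 per hour

1.51 per hour


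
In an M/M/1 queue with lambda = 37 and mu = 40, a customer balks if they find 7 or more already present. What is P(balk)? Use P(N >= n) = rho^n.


P(N >= 7) = rho^7 = (37/40)^7 = 0.5794

0.5794


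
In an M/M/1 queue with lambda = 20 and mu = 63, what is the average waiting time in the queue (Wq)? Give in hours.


rho = 20/63; Wq = rho/(mu - lambda) = 0.0074 hours

0.0074 hours


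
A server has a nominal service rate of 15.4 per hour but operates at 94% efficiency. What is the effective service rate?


Effective rate = mu * efficiency = 15.4 * 0.94 = 14.48 per hour

14.48 per hour


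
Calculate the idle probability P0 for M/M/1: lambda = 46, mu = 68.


P0 = 1 - rho = 1 - 46/68 = 0.3235

0.3235


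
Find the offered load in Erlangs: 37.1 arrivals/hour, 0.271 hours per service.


Offered load a = lambda * E[S] = 37.1 * 0.271 = 10.05 Erlangs

10.05 Erlangs


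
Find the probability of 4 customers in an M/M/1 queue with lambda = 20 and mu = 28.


rho = 20/28; P(n) = (1-rho)*rho^n = (1-20/28)*(20/28)^4 = 0.0744

0.0744


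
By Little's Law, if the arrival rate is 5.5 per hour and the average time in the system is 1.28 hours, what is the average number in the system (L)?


L = lambda * W = 5.5 * 1.28 = 7.04

7.04


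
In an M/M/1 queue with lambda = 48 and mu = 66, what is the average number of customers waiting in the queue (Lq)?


rho = 48/66; Lq = rho^2/(1-rho) = 1.94

1.94


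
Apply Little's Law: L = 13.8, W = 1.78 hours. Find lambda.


lambda = L / W = 13.8 / 1.78 = 7.75 per hour

7.75 per hour


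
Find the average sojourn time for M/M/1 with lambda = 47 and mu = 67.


W = 1/(mu - lambda) = 1/(67 - 47) = 0.05 hours

0.05 hours


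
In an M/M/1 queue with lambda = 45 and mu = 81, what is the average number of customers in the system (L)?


rho = 45/81; L = rho/(1-rho) = 1.25

1.25


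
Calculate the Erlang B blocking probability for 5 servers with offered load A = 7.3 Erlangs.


B(N,A) = (A^N/N!) / sum(A^k/k!, k=0..N) with N=5, A=7.3 = 0.442

0.442


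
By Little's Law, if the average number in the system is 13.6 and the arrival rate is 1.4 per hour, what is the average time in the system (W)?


W = L / lambda = 13.6 / 1.4 = 9.7143 hours

9.7143 hours


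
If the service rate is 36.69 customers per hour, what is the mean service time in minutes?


Mean service time = 60/mu = 60/36.69 = 1.64 minutes

1.64 minutes


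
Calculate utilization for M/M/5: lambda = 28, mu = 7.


rho = lambda/(c*mu) = 28/(5*7) = 0.8

0.8


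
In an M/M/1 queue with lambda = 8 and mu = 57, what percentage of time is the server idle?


Idle fraction = (1 - rho) * 100 = (1 - 8/57) * 100 = 86.0%

86.0%


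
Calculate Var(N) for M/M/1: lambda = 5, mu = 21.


rho = 5/21; Var(N) = rho/(1-rho)^2 = 0.41

0.41


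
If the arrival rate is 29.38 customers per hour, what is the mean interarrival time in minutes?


Mean interarrival time = 60/lambda = 60/29.38 = 2.04 minutes

2.04 minutes


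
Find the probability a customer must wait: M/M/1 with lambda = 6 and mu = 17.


P(wait) = rho = lambda/mu = 6/17 = 0.3529

0.3529


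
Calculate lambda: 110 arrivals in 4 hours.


lambda = total arrivals / time = 110 / 4 = 27.5 per hour

27.5 per hour


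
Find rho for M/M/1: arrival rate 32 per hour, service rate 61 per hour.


rho = lambda/mu = 32/61 = 0.5246

0.5246


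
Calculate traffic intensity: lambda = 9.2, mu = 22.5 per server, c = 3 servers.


rho = lambda / (c * mu) = 9.2 / (3 * 22.5) = 0.1363

0.1363


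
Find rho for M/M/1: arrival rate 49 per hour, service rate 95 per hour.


rho = lambda/mu = 49/95 = 0.5158

0.5158


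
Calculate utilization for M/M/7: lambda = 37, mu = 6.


rho = lambda/(c*mu) = 37/(7*6) = 0.881

0.881


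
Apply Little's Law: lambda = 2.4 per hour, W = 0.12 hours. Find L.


L = lambda * W = 2.4 * 0.12 = 0.29

0.29


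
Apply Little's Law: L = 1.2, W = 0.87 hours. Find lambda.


lambda = L / W = 1.2 / 0.87 = 1.38 per hour

1.38 per hour


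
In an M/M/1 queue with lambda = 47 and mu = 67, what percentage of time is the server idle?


Idle fraction = (1 - rho) * 100 = (1 - 47/67) * 100 = 29.9%

29.9%


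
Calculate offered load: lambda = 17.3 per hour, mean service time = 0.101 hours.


Offered load a = lambda * E[S] = 17.3 * 0.101 = 1.75 Erlangs

1.75 Erlangs


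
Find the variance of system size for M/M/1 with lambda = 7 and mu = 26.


rho = 7/26; Var(N) = rho/(1-rho)^2 = 0.5

0.5


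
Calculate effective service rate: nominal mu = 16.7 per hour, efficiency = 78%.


Effective rate = mu * efficiency = 16.7 * 0.78 = 13.03 per hour

13.03 per hour


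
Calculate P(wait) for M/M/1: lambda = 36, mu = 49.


P(wait) = rho = lambda/mu = 36/49 = 0.7347

0.7347


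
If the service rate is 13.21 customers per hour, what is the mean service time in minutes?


Mean service time = 60/mu = 60/13.21 = 4.54 minutes

4.54 minutes


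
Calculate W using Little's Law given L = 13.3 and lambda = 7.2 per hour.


W = L / lambda = 13.3 / 7.2 = 1.8472 hours

1.8472 hours


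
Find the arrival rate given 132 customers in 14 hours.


lambda = total arrivals / time = 132 / 14 = 9.43 per hour

9.43 per hour


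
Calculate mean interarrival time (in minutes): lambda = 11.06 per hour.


Mean interarrival time = 60/lambda = 60/11.06 = 5.42 minutes

5.42 minutes


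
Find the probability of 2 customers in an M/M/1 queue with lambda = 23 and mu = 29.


rho = 23/29; P(n) = (1-rho)*rho^n = (1-23/29)*(23/29)^2 = 0.1301

0.1301


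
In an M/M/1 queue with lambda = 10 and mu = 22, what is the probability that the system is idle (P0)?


P0 = 1 - rho = 1 - 10/22 = 0.5455

0.5455


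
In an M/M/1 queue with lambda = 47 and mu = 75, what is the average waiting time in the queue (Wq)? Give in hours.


rho = 47/75; Wq = rho/(mu - lambda) = 0.0224 hours

0.0224 hours


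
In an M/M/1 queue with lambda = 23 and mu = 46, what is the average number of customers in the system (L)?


rho = 23/46; L = rho/(1-rho) = 1.0

1.0


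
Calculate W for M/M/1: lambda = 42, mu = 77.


W = 1/(mu - lambda) = 1/(77 - 42) = 0.0286 hours

0.0286 hours


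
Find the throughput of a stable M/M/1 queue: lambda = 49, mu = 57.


For a stable queue (lambda < mu), throughput = lambda = 49 per hour

49 per hour


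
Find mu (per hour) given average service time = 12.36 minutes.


mu = 60 / avg_service_time = 60 / 12.36 = 4.85 per hour

4.85 per hour


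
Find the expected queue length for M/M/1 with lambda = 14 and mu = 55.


rho = 14/55; Lq = rho^2/(1-rho) = 0.09

0.09


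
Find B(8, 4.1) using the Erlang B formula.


B(N,A) = (A^N/N!) / sum(A^k/k!, k=0..N) with N=8, A=4.1 = 0.0336

0.0336


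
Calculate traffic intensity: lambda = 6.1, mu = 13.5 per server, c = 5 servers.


rho = lambda / (c * mu) = 6.1 / (5 * 13.5) = 0.0904

0.0904


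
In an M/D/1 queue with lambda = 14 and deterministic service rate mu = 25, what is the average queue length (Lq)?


M/D/1: Lq = rho^2 / (2*(1-rho)) where rho = 14/25; Lq = 0.36

0.36


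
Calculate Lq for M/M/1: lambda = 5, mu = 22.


rho = 5/22; Lq = rho^2/(1-rho) = 0.07

0.07


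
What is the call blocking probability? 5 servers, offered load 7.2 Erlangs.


B(N,A) = (A^N/N!) / sum(A^k/k!, k=0..N) with N=5, A=7.2 = 0.4363

0.4363


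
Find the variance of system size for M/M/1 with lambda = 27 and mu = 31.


rho = 27/31; Var(N) = rho/(1-rho)^2 = 52.31

52.31


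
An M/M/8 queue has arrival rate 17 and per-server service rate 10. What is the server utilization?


rho = lambda/(c*mu) = 17/(8*10) = 0.2125

0.2125


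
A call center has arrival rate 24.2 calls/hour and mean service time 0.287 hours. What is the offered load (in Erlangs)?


Offered load a = lambda * E[S] = 24.2 * 0.287 = 6.95 Erlangs

6.95 Erlangs


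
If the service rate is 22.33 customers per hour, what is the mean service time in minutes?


Mean service time = 60/mu = 60/22.33 = 2.69 minutes

2.69 minutes


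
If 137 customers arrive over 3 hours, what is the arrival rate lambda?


lambda = total arrivals / time = 137 / 3 = 45.67 per hour

45.67 per hour


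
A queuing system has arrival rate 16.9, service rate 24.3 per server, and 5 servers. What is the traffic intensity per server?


rho = lambda / (c * mu) = 16.9 / (5 * 24.3) = 0.1391

0.1391


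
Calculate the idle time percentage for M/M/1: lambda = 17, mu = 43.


Idle fraction = (1 - rho) * 100 = (1 - 17/43) * 100 = 60.5%

60.5%


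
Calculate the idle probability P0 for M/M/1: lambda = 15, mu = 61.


P0 = 1 - rho = 1 - 15/61 = 0.7541

0.7541


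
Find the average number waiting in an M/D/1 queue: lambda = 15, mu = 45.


M/D/1: Lq = rho^2 / (2*(1-rho)) where rho = 15/45; Lq = 0.08

0.08


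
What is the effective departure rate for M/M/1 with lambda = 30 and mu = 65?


For a stable queue (lambda < mu), throughput = lambda = 30 per hour

30 per hour


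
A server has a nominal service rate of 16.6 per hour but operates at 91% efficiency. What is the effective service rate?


Effective rate = mu * efficiency = 16.6 * 0.91 = 15.11 per hour

15.11 per hour


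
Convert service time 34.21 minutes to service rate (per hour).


mu = 60 / avg_service_time = 60 / 34.21 = 1.75 per hour

1.75 per hour


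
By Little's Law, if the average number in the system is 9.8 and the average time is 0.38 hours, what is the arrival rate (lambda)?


lambda = L / W = 9.8 / 0.38 = 25.79 per hour

25.79 per hour


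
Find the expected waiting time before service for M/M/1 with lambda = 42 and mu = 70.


rho = 42/70; Wq = rho/(mu - lambda) = 0.0214 hours

0.0214 hours


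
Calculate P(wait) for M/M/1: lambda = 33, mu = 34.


P(wait) = rho = lambda/mu = 33/34 = 0.9706

0.9706


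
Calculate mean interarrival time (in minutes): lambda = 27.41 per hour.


Mean interarrival time = 60/lambda = 60/27.41 = 2.19 minutes

2.19 minutes


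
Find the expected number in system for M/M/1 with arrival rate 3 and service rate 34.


rho = 3/34; L = rho/(1-rho) = 0.1

0.1


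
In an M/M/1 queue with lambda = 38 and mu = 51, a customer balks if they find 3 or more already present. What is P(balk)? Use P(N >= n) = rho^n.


P(N >= 3) = rho^3 = (38/51)^3 = 0.4137

0.4137


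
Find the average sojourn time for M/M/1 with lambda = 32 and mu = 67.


W = 1/(mu - lambda) = 1/(67 - 32) = 0.0286 hours

0.0286 hours


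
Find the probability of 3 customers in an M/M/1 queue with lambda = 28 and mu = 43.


rho = 28/43; P(n) = (1-rho)*rho^n = (1-28/43)*(28/43)^3 = 0.0963

0.0963


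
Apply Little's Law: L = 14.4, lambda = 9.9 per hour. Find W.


W = L / lambda = 14.4 / 9.9 = 1.4545 hours

1.4545 hours


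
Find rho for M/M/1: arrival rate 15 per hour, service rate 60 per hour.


rho = lambda/mu = 15/60 = 0.25

0.25


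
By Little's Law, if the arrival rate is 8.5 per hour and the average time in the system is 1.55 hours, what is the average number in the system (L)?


L = lambda * W = 8.5 * 1.55 = 13.18

13.18


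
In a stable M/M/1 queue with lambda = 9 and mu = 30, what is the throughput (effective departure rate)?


For a stable queue (lambda < mu), throughput = lambda = 9 per hour

9 per hour


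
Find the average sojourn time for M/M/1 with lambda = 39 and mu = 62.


W = 1/(mu - lambda) = 1/(62 - 39) = 0.0435 hours

0.0435 hours


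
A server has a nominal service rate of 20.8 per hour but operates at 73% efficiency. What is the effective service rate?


Effective rate = mu * efficiency = 20.8 * 0.73 = 15.18 per hour

15.18 per hour


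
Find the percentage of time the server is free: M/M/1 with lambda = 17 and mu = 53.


Idle fraction = (1 - rho) * 100 = (1 - 17/53) * 100 = 67.9%

67.9%


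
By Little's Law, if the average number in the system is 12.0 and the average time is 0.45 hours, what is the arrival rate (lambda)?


lambda = L / W = 12.0 / 0.45 = 26.67 per hour

26.67 per hour


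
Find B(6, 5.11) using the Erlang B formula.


B(N,A) = (A^N/N!) / sum(A^k/k!, k=0..N) with N=6, A=5.11 = 0.2001

0.2001


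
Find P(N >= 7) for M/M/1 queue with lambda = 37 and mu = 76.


P(N >= 7) = rho^7 = (37/76)^7 = 0.0065

0.0065


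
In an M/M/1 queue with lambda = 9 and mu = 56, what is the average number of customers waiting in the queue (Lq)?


rho = 9/56; Lq = rho^2/(1-rho) = 0.03

0.03


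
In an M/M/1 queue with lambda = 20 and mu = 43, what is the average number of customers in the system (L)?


rho = 20/43; L = rho/(1-rho) = 0.87

0.87


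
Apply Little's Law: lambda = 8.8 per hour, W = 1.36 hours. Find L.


L = lambda * W = 8.8 * 1.36 = 11.97

11.97


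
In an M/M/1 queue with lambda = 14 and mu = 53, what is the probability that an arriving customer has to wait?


P(wait) = rho = lambda/mu = 14/53 = 0.2642

0.2642


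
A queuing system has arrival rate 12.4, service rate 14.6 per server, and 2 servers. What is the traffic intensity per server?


rho = lambda / (c * mu) = 12.4 / (2 * 14.6) = 0.4247

0.4247


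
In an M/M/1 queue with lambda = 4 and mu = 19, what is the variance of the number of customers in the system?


rho = 4/19; Var(N) = rho/(1-rho)^2 = 0.34

0.34


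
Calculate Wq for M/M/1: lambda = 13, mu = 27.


rho = 13/27; Wq = rho/(mu - lambda) = 0.0344 hours

0.0344 hours


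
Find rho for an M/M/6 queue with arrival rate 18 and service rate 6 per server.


rho = lambda/(c*mu) = 18/(6*6) = 0.5

0.5


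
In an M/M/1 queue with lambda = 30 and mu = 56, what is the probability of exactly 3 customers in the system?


rho = 30/56; P(n) = (1-rho)*rho^n = (1-30/56)*(30/56)^3 = 0.0714

0.0714


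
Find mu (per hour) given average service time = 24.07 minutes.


mu = 60 / avg_service_time = 60 / 24.07 = 2.49 per hour

2.49 per hour


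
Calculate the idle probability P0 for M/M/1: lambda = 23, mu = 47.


P0 = 1 - rho = 1 - 23/47 = 0.5106

0.5106


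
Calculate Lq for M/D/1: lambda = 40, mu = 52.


M/D/1: Lq = rho^2 / (2*(1-rho)) where rho = 40/52; Lq = 1.28

1.28


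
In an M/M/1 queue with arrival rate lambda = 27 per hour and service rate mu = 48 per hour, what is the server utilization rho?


rho = lambda/mu = 27/48 = 0.5625

0.5625


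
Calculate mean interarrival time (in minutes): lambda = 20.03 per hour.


Mean interarrival time = 60/lambda = 60/20.03 = 3.0 minutes

3.0 minutes


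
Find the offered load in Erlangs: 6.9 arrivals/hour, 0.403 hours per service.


Offered load a = lambda * E[S] = 6.9 * 0.403 = 2.78 Erlangs

2.78 Erlangs


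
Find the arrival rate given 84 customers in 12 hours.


lambda = total arrivals / time = 84 / 12 = 7.0 per hour

7.0 per hour


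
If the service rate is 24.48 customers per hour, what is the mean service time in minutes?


Mean service time = 60/mu = 60/24.48 = 2.45 minutes

2.45 minutes


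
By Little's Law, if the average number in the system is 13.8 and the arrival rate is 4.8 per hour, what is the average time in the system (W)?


W = L / lambda = 13.8 / 4.8 = 2.875 hours

2.875 hours


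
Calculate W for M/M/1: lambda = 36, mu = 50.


W = 1/(mu - lambda) = 1/(50 - 36) = 0.0714 hours

0.0714 hours


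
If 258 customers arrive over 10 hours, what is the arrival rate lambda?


lambda = total arrivals / time = 258 / 10 = 25.8 per hour

25.8 per hour


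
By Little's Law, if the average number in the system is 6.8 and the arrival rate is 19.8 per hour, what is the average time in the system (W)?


W = L / lambda = 6.8 / 19.8 = 0.3434 hours

0.3434 hours


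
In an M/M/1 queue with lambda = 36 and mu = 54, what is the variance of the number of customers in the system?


rho = 36/54; Var(N) = rho/(1-rho)^2 = 6.0

6.0


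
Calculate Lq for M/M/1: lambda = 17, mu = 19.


rho = 17/19; Lq = rho^2/(1-rho) = 7.61

7.61


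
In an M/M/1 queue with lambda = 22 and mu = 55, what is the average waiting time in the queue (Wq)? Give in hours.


rho = 22/55; Wq = rho/(mu - lambda) = 0.0121 hours

0.0121 hours


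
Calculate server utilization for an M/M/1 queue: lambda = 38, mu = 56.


rho = lambda/mu = 38/56 = 0.6786

0.6786


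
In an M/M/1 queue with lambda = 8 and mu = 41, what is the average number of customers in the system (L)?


rho = 8/41; L = rho/(1-rho) = 0.24

0.24


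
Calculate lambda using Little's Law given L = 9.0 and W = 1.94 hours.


lambda = L / W = 9.0 / 1.94 = 4.64 per hour

4.64 per hour


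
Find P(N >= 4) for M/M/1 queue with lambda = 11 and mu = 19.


P(N >= 4) = rho^4 = (11/19)^4 = 0.1123

0.1123


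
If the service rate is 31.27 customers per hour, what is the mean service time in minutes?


Mean service time = 60/mu = 60/31.27 = 1.92 minutes

1.92 minutes


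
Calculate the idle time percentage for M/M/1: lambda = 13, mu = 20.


Idle fraction = (1 - rho) * 100 = (1 - 13/20) * 100 = 35.0%

35.0%


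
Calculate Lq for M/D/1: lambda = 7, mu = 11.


M/D/1: Lq = rho^2 / (2*(1-rho)) where rho = 7/11; Lq = 0.56

0.56


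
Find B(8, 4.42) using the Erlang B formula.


B(N,A) = (A^N/N!) / sum(A^k/k!, k=0..N) with N=8, A=4.42 = 0.0451

0.0451


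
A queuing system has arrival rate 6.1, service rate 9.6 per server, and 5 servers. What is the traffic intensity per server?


rho = lambda / (c * mu) = 6.1 / (5 * 9.6) = 0.1271

0.1271


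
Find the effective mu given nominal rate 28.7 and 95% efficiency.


Effective rate = mu * efficiency = 28.7 * 0.95 = 27.27 per hour

27.27 per hour


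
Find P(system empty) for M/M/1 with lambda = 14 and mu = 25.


P0 = 1 - rho = 1 - 14/25 = 0.44

0.44


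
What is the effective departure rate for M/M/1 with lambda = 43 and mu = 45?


For a stable queue (lambda < mu), throughput = lambda = 43 per hour

43 per hour


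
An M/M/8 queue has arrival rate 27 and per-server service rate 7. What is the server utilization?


rho = lambda/(c*mu) = 27/(8*7) = 0.4821

0.4821


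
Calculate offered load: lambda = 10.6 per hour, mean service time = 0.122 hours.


Offered load a = lambda * E[S] = 10.6 * 0.122 = 1.29 Erlangs

1.29 Erlangs


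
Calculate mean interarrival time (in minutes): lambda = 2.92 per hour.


Mean interarrival time = 60/lambda = 60/2.92 = 20.55 minutes

20.55 minutes


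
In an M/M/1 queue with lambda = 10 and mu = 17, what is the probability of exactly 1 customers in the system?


rho = 10/17; P(n) = (1-rho)*rho^n = (1-10/17)*(10/17)^1 = 0.2422

0.2422


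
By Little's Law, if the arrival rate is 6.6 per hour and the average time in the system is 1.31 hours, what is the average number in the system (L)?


L = lambda * W = 6.6 * 1.31 = 8.65

8.65


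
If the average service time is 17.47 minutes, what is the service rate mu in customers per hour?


mu = 60 / avg_service_time = 60 / 17.47 = 3.43 per hour

3.43 per hour


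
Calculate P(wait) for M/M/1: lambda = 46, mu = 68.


P(wait) = rho = lambda/mu = 46/68 = 0.6765

0.6765


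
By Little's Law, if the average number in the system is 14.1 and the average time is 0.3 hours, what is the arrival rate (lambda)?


lambda = L / W = 14.1 / 0.3 = 47.0 per hour

47.0 per hour


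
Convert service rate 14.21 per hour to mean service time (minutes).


Mean service time = 60/mu = 60/14.21 = 4.22 minutes

4.22 minutes


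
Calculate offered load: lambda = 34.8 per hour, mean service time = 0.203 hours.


Offered load a = lambda * E[S] = 34.8 * 0.203 = 7.06 Erlangs

7.06 Erlangs


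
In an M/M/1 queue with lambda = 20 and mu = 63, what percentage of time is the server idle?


Idle fraction = (1 - rho) * 100 = (1 - 20/63) * 100 = 68.3%

68.3%


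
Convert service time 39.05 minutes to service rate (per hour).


mu = 60 / avg_service_time = 60 / 39.05 = 1.54 per hour

1.54 per hour


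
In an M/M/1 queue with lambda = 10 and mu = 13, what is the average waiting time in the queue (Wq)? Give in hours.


rho = 10/13; Wq = rho/(mu - lambda) = 0.2564 hours

0.2564 hours


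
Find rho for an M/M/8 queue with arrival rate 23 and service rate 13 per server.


rho = lambda/(c*mu) = 23/(8*13) = 0.2212

0.2212


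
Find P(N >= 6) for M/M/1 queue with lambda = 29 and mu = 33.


P(N >= 6) = rho^6 = (29/33)^6 = 0.4606

0.4606


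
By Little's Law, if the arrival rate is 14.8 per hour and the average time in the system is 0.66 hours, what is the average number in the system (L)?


L = lambda * W = 14.8 * 0.66 = 9.77

9.77


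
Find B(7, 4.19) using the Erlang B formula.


B(N,A) = (A^N/N!) / sum(A^k/k!, k=0..N) with N=7, A=4.19 = 0.0727

0.0727


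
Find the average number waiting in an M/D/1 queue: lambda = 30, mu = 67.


M/D/1: Lq = rho^2 / (2*(1-rho)) where rho = 30/67; Lq = 0.18

0.18


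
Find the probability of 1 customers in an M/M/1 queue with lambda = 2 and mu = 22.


rho = 2/22; P(n) = (1-rho)*rho^n = (1-2/22)*(2/22)^1 = 0.0826

0.0826


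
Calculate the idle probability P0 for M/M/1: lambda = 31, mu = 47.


P0 = 1 - rho = 1 - 31/47 = 0.3404

0.3404


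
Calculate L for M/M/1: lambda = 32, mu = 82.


rho = 32/82; L = rho/(1-rho) = 0.64

0.64


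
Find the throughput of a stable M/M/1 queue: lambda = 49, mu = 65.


For a stable queue (lambda < mu), throughput = lambda = 49 per hour

49 per hour


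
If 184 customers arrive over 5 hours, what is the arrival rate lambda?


lambda = total arrivals / time = 184 / 5 = 36.8 per hour

36.8 per hour


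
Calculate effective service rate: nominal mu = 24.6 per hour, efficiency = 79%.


Effective rate = mu * efficiency = 24.6 * 0.79 = 19.43 per hour

19.43 per hour


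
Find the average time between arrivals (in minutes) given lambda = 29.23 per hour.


Mean interarrival time = 60/lambda = 60/29.23 = 2.05 minutes

2.05 minutes


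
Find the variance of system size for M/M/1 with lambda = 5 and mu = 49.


rho = 5/49; Var(N) = rho/(1-rho)^2 = 0.13

0.13


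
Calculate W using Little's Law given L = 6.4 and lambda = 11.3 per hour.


W = L / lambda = 6.4 / 11.3 = 0.5664 hours

0.5664 hours


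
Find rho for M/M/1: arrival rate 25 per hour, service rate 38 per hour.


rho = lambda/mu = 25/38 = 0.6579

0.6579


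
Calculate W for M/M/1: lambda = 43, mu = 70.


W = 1/(mu - lambda) = 1/(70 - 43) = 0.037 hours

0.037 hours


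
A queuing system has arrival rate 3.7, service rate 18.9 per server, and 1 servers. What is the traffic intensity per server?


rho = lambda / (c * mu) = 3.7 / (1 * 18.9) = 0.1958

0.1958


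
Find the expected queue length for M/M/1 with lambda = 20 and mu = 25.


rho = 20/25; Lq = rho^2/(1-rho) = 3.2

3.2


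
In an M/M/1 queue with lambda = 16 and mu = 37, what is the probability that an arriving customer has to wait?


P(wait) = rho = lambda/mu = 16/37 = 0.4324

0.4324


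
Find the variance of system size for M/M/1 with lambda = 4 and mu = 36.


rho = 4/36; Var(N) = rho/(1-rho)^2 = 0.14

0.14


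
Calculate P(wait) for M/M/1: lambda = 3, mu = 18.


P(wait) = rho = lambda/mu = 3/18 = 0.1667

0.1667


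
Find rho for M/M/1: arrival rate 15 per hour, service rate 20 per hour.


rho = lambda/mu = 15/20 = 0.75

0.75


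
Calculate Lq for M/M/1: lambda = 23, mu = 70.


rho = 23/70; Lq = rho^2/(1-rho) = 0.16

0.16


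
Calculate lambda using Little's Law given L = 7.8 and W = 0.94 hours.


lambda = L / W = 7.8 / 0.94 = 8.3 per hour

8.3 per hour


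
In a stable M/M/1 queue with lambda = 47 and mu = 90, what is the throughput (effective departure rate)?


For a stable queue (lambda < mu), throughput = lambda = 47 per hour

47 per hour


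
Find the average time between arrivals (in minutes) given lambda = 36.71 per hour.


Mean interarrival time = 60/lambda = 60/36.71 = 1.63 minutes

1.63 minutes


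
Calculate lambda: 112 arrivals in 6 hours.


lambda = total arrivals / time = 112 / 6 = 18.67 per hour

18.67 per hour


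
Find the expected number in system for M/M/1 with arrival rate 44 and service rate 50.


rho = 44/50; L = rho/(1-rho) = 7.33

7.33


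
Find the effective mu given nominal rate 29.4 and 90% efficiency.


Effective rate = mu * efficiency = 29.4 * 0.9 = 26.46 per hour

26.46 per hour


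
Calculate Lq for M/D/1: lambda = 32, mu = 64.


M/D/1: Lq = rho^2 / (2*(1-rho)) where rho = 32/64; Lq = 0.25

0.25


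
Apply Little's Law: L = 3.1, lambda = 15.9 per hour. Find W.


W = L / lambda = 3.1 / 15.9 = 0.195 hours

0.195 hours


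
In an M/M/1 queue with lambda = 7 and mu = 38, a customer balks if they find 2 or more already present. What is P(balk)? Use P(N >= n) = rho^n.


P(N >= 2) = rho^2 = (7/38)^2 = 0.0339

0.0339


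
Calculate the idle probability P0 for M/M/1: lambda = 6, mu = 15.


P0 = 1 - rho = 1 - 6/15 = 0.6

0.6


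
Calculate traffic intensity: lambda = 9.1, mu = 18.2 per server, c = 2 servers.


rho = lambda / (c * mu) = 9.1 / (2 * 18.2) = 0.25

0.25


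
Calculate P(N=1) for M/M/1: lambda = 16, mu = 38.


rho = 16/38; P(n) = (1-rho)*rho^n = (1-16/38)*(16/38)^1 = 0.2438

0.2438


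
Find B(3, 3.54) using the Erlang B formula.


B(N,A) = (A^N/N!) / sum(A^k/k!, k=0..N) with N=3, A=3.54 = 0.4063

0.4063


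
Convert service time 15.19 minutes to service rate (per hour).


mu = 60 / avg_service_time = 60 / 15.19 = 3.95 per hour

3.95 per hour


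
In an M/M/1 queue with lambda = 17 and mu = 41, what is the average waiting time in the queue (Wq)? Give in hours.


rho = 17/41; Wq = rho/(mu - lambda) = 0.0173 hours

0.0173 hours


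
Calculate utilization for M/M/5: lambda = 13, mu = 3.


rho = lambda/(c*mu) = 13/(5*3) = 0.8667

0.8667


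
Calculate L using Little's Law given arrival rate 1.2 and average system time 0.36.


L = lambda * W = 1.2 * 0.36 = 0.43

0.43


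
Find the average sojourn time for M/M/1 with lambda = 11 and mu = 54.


W = 1/(mu - lambda) = 1/(54 - 11) = 0.0233 hours

0.0233 hours


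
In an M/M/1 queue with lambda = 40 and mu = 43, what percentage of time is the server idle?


Idle fraction = (1 - rho) * 100 = (1 - 40/43) * 100 = 7.0%

7.0%


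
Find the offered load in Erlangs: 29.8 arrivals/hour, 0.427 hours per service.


Offered load a = lambda * E[S] = 29.8 * 0.427 = 12.72 Erlangs

12.72 Erlangs


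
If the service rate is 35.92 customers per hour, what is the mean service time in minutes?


Mean service time = 60/mu = 60/35.92 = 1.67 minutes

1.67 minutes


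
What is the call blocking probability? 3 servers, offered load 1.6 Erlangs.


B(N,A) = (A^N/N!) / sum(A^k/k!, k=0..N) with N=3, A=1.6 = 0.1496

0.1496


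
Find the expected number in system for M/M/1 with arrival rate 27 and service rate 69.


rho = 27/69; L = rho/(1-rho) = 0.64

0.64


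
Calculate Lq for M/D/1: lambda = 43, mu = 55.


M/D/1: Lq = rho^2 / (2*(1-rho)) where rho = 43/55; Lq = 1.4

1.4


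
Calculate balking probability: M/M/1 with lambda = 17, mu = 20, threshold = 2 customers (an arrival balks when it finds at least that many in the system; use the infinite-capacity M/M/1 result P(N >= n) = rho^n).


P(N >= 2) = rho^2 = (17/20)^2 = 0.7225

0.7225


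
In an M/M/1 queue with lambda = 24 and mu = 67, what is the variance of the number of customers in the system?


rho = 24/67; Var(N) = rho/(1-rho)^2 = 0.87

0.87


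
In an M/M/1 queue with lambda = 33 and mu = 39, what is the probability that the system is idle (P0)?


P0 = 1 - rho = 1 - 33/39 = 0.1538

0.1538


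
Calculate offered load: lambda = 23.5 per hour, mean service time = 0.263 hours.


Offered load a = lambda * E[S] = 23.5 * 0.263 = 6.18 Erlangs

6.18 Erlangs


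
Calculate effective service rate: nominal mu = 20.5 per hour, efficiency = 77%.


Effective rate = mu * efficiency = 20.5 * 0.77 = 15.79 per hour

15.79 per hour


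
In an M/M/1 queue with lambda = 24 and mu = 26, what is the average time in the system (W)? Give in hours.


W = 1/(mu - lambda) = 1/(26 - 24) = 0.5 hours

0.5 hours


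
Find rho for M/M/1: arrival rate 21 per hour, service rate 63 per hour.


rho = lambda/mu = 21/63 = 0.3333

0.3333


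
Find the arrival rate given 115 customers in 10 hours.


lambda = total arrivals / time = 115 / 10 = 11.5 per hour

11.5 per hour


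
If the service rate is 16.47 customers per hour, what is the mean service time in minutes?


Mean service time = 60/mu = 60/16.47 = 3.64 minutes

3.64 minutes


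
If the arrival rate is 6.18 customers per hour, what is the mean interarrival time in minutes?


Mean interarrival time = 60/lambda = 60/6.18 = 9.71 minutes

9.71 minutes


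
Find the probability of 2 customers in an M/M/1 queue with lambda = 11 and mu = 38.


rho = 11/38; P(n) = (1-rho)*rho^n = (1-11/38)*(11/38)^2 = 0.0595

0.0595


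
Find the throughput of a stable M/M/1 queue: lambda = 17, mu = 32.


For a stable queue (lambda < mu), throughput = lambda = 17 per hour

17 per hour


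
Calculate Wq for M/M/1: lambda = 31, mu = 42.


rho = 31/42; Wq = rho/(mu - lambda) = 0.0671 hours

0.0671 hours


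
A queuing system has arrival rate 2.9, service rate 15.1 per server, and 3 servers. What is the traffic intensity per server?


rho = lambda / (c * mu) = 2.9 / (3 * 15.1) = 0.064

0.064


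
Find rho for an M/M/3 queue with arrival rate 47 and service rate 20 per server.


rho = lambda/(c*mu) = 47/(3*20) = 0.7833

0.7833


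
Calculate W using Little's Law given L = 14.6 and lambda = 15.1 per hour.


W = L / lambda = 14.6 / 15.1 = 0.9669 hours

0.9669 hours


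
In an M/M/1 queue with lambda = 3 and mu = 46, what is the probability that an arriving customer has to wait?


P(wait) = rho = lambda/mu = 3/46 = 0.0652

0.0652


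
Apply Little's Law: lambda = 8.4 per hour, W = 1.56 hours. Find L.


L = lambda * W = 8.4 * 1.56 = 13.1

13.1


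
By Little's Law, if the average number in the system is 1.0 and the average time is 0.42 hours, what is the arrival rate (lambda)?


lambda = L / W = 1.0 / 0.42 = 2.38 per hour

2.38 per hour


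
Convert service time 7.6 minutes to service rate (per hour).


mu = 60 / avg_service_time = 60 / 7.6 = 7.89 per hour

7.89 per hour


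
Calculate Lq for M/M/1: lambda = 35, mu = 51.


rho = 35/51; Lq = rho^2/(1-rho) = 1.5

1.5


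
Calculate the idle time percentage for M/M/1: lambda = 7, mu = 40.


Idle fraction = (1 - rho) * 100 = (1 - 7/40) * 100 = 82.5%

82.5%


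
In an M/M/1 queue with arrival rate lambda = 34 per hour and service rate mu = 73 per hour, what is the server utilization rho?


rho = lambda/mu = 34/73 = 0.4658

0.4658


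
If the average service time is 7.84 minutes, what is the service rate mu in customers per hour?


mu = 60 / avg_service_time = 60 / 7.84 = 7.65 per hour

7.65 per hour


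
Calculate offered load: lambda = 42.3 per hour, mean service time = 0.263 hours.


Offered load a = lambda * E[S] = 42.3 * 0.263 = 11.12 Erlangs

11.12 Erlangs


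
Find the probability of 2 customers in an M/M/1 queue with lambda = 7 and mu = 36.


rho = 7/36; P(n) = (1-rho)*rho^n = (1-7/36)*(7/36)^2 = 0.0305

0.0305


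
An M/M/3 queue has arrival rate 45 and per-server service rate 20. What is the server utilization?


rho = lambda/(c*mu) = 45/(3*20) = 0.75

0.75


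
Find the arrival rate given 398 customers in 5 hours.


lambda = total arrivals / time = 398 / 5 = 79.6 per hour

79.6 per hour


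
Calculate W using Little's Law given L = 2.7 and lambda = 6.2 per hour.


W = L / lambda = 2.7 / 6.2 = 0.4355 hours

0.4355 hours


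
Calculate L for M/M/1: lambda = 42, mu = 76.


rho = 42/76; L = rho/(1-rho) = 1.24

1.24


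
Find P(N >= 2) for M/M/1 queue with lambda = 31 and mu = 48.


P(N >= 2) = rho^2 = (31/48)^2 = 0.4171

0.4171


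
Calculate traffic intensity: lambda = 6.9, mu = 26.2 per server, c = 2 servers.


rho = lambda / (c * mu) = 6.9 / (2 * 26.2) = 0.1317

0.1317


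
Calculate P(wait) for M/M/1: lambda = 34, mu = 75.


P(wait) = rho = lambda/mu = 34/75 = 0.4533

0.4533


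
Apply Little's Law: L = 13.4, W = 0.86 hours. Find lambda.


lambda = L / W = 13.4 / 0.86 = 15.58 per hour

15.58 per hour


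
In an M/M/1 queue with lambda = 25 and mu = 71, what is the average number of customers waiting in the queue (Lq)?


rho = 25/71; Lq = rho^2/(1-rho) = 0.19

0.19


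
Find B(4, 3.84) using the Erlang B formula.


B(N,A) = (A^N/N!) / sum(A^k/k!, k=0..N) with N=4, A=3.84 = 0.295

0.295


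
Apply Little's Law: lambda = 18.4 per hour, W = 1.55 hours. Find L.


L = lambda * W = 18.4 * 1.55 = 28.52

28.52


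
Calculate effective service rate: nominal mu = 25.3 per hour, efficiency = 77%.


Effective rate = mu * efficiency = 25.3 * 0.77 = 19.48 per hour

19.48 per hour


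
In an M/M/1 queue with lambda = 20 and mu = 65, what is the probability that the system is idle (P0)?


P0 = 1 - rho = 1 - 20/65 = 0.6923

0.6923


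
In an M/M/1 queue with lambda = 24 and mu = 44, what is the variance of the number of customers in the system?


rho = 24/44; Var(N) = rho/(1-rho)^2 = 2.64

2.64


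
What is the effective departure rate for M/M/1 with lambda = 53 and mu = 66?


For a stable queue (lambda < mu), throughput = lambda = 53 per hour

53 per hour


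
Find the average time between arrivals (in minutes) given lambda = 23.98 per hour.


Mean interarrival time = 60/lambda = 60/23.98 = 2.5 minutes

2.5 minutes


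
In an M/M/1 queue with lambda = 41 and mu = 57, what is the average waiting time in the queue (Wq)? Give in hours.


rho = 41/57; Wq = rho/(mu - lambda) = 0.045 hours

0.045 hours


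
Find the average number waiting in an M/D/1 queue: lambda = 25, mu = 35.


M/D/1: Lq = rho^2 / (2*(1-rho)) where rho = 25/35; Lq = 0.89

0.89


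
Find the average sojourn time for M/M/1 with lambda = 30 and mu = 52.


W = 1/(mu - lambda) = 1/(52 - 30) = 0.0455 hours

0.0455 hours


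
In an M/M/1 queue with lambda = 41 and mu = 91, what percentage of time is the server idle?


Idle fraction = (1 - rho) * 100 = (1 - 41/91) * 100 = 54.9%

54.9%


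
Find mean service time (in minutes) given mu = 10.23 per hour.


Mean service time = 60/mu = 60/10.23 = 5.87 minutes

5.87 minutes


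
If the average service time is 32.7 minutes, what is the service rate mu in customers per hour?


mu = 60 / avg_service_time = 60 / 32.7 = 1.83 per hour

1.83 per hour


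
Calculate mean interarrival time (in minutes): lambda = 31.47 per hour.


Mean interarrival time = 60/lambda = 60/31.47 = 1.91 minutes

1.91 minutes


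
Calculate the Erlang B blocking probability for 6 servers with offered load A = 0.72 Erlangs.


B(N,A) = (A^N/N!) / sum(A^k/k!, k=0..N) with N=6, A=0.72 = 0.0001

0.0001


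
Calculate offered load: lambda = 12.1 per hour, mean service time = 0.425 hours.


Offered load a = lambda * E[S] = 12.1 * 0.425 = 5.14 Erlangs

5.14 Erlangs


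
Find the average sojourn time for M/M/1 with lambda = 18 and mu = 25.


W = 1/(mu - lambda) = 1/(25 - 18) = 0.1429 hours

0.1429 hours


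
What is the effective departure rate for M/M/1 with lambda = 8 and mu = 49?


For a stable queue (lambda < mu), throughput = lambda = 8 per hour

8 per hour


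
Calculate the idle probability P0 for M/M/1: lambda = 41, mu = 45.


P0 = 1 - rho = 1 - 41/45 = 0.0889

0.0889


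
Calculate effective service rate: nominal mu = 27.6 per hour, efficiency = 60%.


Effective rate = mu * efficiency = 27.6 * 0.6 = 16.56 per hour

16.56 per hour


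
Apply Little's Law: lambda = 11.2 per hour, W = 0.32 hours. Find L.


L = lambda * W = 11.2 * 0.32 = 3.58

3.58


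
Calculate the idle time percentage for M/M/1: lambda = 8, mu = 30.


Idle fraction = (1 - rho) * 100 = (1 - 8/30) * 100 = 73.3%

73.3%


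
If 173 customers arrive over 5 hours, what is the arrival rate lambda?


lambda = total arrivals / time = 173 / 5 = 34.6 per hour

34.6 per hour


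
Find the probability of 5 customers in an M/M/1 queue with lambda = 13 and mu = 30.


rho = 13/30; P(n) = (1-rho)*rho^n = (1-13/30)*(13/30)^5 = 0.0087

0.0087


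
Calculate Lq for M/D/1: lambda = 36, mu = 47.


M/D/1: Lq = rho^2 / (2*(1-rho)) where rho = 36/47; Lq = 1.25

1.25


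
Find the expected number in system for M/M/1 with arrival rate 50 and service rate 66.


rho = 50/66; L = rho/(1-rho) = 3.13

3.13


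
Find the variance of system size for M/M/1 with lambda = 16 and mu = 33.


rho = 16/33; Var(N) = rho/(1-rho)^2 = 1.83

1.83


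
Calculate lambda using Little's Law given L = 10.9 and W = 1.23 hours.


lambda = L / W = 10.9 / 1.23 = 8.86 per hour

8.86 per hour


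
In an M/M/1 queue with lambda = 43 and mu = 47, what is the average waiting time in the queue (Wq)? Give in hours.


rho = 43/47; Wq = rho/(mu - lambda) = 0.2287 hours

0.2287 hours


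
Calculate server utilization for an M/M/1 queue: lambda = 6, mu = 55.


rho = lambda/mu = 6/55 = 0.1091

0.1091


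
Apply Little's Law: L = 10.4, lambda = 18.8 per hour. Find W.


W = L / lambda = 10.4 / 18.8 = 0.5532 hours

0.5532 hours


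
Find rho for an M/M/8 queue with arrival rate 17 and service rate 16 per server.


rho = lambda/(c*mu) = 17/(8*16) = 0.1328

0.1328


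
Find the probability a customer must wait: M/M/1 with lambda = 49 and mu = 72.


P(wait) = rho = lambda/mu = 49/72 = 0.6806

0.6806


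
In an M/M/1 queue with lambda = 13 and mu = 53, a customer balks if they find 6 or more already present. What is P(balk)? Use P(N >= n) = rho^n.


P(N >= 6) = rho^6 = (13/53)^6 = 0.0002

0.0002


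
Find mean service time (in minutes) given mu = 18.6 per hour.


Mean service time = 60/mu = 60/18.6 = 3.23 minutes

3.23 minutes


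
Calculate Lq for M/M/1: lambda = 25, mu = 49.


rho = 25/49; Lq = rho^2/(1-rho) = 0.53

0.53


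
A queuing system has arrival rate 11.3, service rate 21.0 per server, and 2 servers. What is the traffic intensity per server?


rho = lambda / (c * mu) = 11.3 / (2 * 21.0) = 0.269

0.269


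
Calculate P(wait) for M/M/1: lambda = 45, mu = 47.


P(wait) = rho = lambda/mu = 45/47 = 0.9574

0.9574


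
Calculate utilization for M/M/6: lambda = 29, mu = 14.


rho = lambda/(c*mu) = 29/(6*14) = 0.3452

0.3452


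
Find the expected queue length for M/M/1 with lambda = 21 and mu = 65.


rho = 21/65; Lq = rho^2/(1-rho) = 0.15

0.15


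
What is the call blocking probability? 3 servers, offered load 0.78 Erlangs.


B(N,A) = (A^N/N!) / sum(A^k/k!, k=0..N) with N=3, A=0.78 = 0.0366

0.0366


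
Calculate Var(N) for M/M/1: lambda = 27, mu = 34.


rho = 27/34; Var(N) = rho/(1-rho)^2 = 18.73

18.73
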